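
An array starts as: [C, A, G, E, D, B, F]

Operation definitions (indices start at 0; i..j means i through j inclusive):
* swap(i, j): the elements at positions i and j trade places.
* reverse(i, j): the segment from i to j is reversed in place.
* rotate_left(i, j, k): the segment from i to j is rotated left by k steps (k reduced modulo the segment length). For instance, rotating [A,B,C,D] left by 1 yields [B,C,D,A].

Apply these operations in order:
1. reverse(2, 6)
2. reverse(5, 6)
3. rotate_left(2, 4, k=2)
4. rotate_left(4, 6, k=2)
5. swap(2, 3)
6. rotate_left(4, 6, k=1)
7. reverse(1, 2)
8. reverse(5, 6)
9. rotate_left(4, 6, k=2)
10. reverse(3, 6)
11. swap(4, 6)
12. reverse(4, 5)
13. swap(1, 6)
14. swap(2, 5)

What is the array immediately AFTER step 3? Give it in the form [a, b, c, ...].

Answer: [C, A, D, F, B, G, E]

Derivation:
After 1 (reverse(2, 6)): [C, A, F, B, D, E, G]
After 2 (reverse(5, 6)): [C, A, F, B, D, G, E]
After 3 (rotate_left(2, 4, k=2)): [C, A, D, F, B, G, E]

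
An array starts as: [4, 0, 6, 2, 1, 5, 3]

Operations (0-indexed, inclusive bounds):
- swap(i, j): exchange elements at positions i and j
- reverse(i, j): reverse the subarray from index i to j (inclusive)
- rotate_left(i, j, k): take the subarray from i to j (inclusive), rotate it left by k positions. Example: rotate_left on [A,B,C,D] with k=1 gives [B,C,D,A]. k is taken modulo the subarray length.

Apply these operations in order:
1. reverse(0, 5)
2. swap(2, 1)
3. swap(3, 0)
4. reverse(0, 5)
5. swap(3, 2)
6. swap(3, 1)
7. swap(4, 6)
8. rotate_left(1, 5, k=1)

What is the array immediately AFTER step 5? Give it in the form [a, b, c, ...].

Answer: [4, 0, 1, 5, 2, 6, 3]

Derivation:
After 1 (reverse(0, 5)): [5, 1, 2, 6, 0, 4, 3]
After 2 (swap(2, 1)): [5, 2, 1, 6, 0, 4, 3]
After 3 (swap(3, 0)): [6, 2, 1, 5, 0, 4, 3]
After 4 (reverse(0, 5)): [4, 0, 5, 1, 2, 6, 3]
After 5 (swap(3, 2)): [4, 0, 1, 5, 2, 6, 3]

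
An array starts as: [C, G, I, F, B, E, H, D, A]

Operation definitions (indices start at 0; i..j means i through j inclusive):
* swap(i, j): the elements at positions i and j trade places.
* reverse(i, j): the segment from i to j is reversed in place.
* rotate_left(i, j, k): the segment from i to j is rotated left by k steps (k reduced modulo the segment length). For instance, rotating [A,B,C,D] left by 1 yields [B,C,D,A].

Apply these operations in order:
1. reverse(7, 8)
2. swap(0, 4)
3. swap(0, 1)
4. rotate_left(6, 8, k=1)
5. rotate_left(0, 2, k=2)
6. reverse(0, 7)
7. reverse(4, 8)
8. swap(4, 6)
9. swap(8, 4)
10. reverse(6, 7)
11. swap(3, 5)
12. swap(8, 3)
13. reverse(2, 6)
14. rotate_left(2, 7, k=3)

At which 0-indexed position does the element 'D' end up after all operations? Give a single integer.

After 1 (reverse(7, 8)): [C, G, I, F, B, E, H, A, D]
After 2 (swap(0, 4)): [B, G, I, F, C, E, H, A, D]
After 3 (swap(0, 1)): [G, B, I, F, C, E, H, A, D]
After 4 (rotate_left(6, 8, k=1)): [G, B, I, F, C, E, A, D, H]
After 5 (rotate_left(0, 2, k=2)): [I, G, B, F, C, E, A, D, H]
After 6 (reverse(0, 7)): [D, A, E, C, F, B, G, I, H]
After 7 (reverse(4, 8)): [D, A, E, C, H, I, G, B, F]
After 8 (swap(4, 6)): [D, A, E, C, G, I, H, B, F]
After 9 (swap(8, 4)): [D, A, E, C, F, I, H, B, G]
After 10 (reverse(6, 7)): [D, A, E, C, F, I, B, H, G]
After 11 (swap(3, 5)): [D, A, E, I, F, C, B, H, G]
After 12 (swap(8, 3)): [D, A, E, G, F, C, B, H, I]
After 13 (reverse(2, 6)): [D, A, B, C, F, G, E, H, I]
After 14 (rotate_left(2, 7, k=3)): [D, A, G, E, H, B, C, F, I]

Answer: 0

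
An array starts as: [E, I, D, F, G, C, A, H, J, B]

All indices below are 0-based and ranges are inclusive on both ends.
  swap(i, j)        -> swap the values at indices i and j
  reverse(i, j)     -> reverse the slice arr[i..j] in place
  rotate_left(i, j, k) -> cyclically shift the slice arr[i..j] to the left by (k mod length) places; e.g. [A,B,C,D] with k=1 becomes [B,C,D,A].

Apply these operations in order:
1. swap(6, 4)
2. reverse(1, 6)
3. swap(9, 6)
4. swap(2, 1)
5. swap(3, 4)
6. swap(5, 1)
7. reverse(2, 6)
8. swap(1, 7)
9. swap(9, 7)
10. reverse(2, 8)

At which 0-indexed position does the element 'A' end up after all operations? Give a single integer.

After 1 (swap(6, 4)): [E, I, D, F, A, C, G, H, J, B]
After 2 (reverse(1, 6)): [E, G, C, A, F, D, I, H, J, B]
After 3 (swap(9, 6)): [E, G, C, A, F, D, B, H, J, I]
After 4 (swap(2, 1)): [E, C, G, A, F, D, B, H, J, I]
After 5 (swap(3, 4)): [E, C, G, F, A, D, B, H, J, I]
After 6 (swap(5, 1)): [E, D, G, F, A, C, B, H, J, I]
After 7 (reverse(2, 6)): [E, D, B, C, A, F, G, H, J, I]
After 8 (swap(1, 7)): [E, H, B, C, A, F, G, D, J, I]
After 9 (swap(9, 7)): [E, H, B, C, A, F, G, I, J, D]
After 10 (reverse(2, 8)): [E, H, J, I, G, F, A, C, B, D]

Answer: 6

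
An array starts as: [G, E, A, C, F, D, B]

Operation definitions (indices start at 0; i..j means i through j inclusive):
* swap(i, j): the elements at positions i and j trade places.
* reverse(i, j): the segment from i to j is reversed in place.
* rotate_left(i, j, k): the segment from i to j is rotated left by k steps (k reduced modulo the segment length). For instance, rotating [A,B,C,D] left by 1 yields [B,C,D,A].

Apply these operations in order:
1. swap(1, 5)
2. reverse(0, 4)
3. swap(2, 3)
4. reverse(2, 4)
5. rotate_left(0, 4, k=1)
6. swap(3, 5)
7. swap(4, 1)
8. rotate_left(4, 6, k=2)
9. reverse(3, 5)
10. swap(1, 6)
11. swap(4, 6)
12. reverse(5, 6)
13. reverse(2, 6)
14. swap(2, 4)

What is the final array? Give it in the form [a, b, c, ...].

After 1 (swap(1, 5)): [G, D, A, C, F, E, B]
After 2 (reverse(0, 4)): [F, C, A, D, G, E, B]
After 3 (swap(2, 3)): [F, C, D, A, G, E, B]
After 4 (reverse(2, 4)): [F, C, G, A, D, E, B]
After 5 (rotate_left(0, 4, k=1)): [C, G, A, D, F, E, B]
After 6 (swap(3, 5)): [C, G, A, E, F, D, B]
After 7 (swap(4, 1)): [C, F, A, E, G, D, B]
After 8 (rotate_left(4, 6, k=2)): [C, F, A, E, B, G, D]
After 9 (reverse(3, 5)): [C, F, A, G, B, E, D]
After 10 (swap(1, 6)): [C, D, A, G, B, E, F]
After 11 (swap(4, 6)): [C, D, A, G, F, E, B]
After 12 (reverse(5, 6)): [C, D, A, G, F, B, E]
After 13 (reverse(2, 6)): [C, D, E, B, F, G, A]
After 14 (swap(2, 4)): [C, D, F, B, E, G, A]

Answer: [C, D, F, B, E, G, A]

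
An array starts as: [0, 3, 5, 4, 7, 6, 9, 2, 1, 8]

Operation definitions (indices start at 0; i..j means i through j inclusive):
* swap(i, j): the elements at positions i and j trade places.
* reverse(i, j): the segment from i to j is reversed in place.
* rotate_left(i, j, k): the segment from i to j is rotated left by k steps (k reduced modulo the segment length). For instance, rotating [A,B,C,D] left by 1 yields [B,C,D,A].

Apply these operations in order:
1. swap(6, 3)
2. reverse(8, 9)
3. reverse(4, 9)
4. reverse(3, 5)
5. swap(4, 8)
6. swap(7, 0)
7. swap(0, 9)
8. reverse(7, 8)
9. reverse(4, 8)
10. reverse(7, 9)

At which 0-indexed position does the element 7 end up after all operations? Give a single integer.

Answer: 0

Derivation:
After 1 (swap(6, 3)): [0, 3, 5, 9, 7, 6, 4, 2, 1, 8]
After 2 (reverse(8, 9)): [0, 3, 5, 9, 7, 6, 4, 2, 8, 1]
After 3 (reverse(4, 9)): [0, 3, 5, 9, 1, 8, 2, 4, 6, 7]
After 4 (reverse(3, 5)): [0, 3, 5, 8, 1, 9, 2, 4, 6, 7]
After 5 (swap(4, 8)): [0, 3, 5, 8, 6, 9, 2, 4, 1, 7]
After 6 (swap(7, 0)): [4, 3, 5, 8, 6, 9, 2, 0, 1, 7]
After 7 (swap(0, 9)): [7, 3, 5, 8, 6, 9, 2, 0, 1, 4]
After 8 (reverse(7, 8)): [7, 3, 5, 8, 6, 9, 2, 1, 0, 4]
After 9 (reverse(4, 8)): [7, 3, 5, 8, 0, 1, 2, 9, 6, 4]
After 10 (reverse(7, 9)): [7, 3, 5, 8, 0, 1, 2, 4, 6, 9]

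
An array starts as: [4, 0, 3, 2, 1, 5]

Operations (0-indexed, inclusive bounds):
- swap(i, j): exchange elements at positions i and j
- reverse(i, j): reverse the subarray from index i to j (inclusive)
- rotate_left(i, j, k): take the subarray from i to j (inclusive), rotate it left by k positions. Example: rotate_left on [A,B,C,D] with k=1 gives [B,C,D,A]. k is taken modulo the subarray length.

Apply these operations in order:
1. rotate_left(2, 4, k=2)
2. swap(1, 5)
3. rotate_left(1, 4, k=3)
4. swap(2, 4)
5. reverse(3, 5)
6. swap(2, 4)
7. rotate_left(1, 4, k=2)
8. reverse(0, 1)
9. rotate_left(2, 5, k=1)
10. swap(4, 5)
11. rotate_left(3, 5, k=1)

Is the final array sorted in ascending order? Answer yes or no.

Answer: no

Derivation:
After 1 (rotate_left(2, 4, k=2)): [4, 0, 1, 3, 2, 5]
After 2 (swap(1, 5)): [4, 5, 1, 3, 2, 0]
After 3 (rotate_left(1, 4, k=3)): [4, 2, 5, 1, 3, 0]
After 4 (swap(2, 4)): [4, 2, 3, 1, 5, 0]
After 5 (reverse(3, 5)): [4, 2, 3, 0, 5, 1]
After 6 (swap(2, 4)): [4, 2, 5, 0, 3, 1]
After 7 (rotate_left(1, 4, k=2)): [4, 0, 3, 2, 5, 1]
After 8 (reverse(0, 1)): [0, 4, 3, 2, 5, 1]
After 9 (rotate_left(2, 5, k=1)): [0, 4, 2, 5, 1, 3]
After 10 (swap(4, 5)): [0, 4, 2, 5, 3, 1]
After 11 (rotate_left(3, 5, k=1)): [0, 4, 2, 3, 1, 5]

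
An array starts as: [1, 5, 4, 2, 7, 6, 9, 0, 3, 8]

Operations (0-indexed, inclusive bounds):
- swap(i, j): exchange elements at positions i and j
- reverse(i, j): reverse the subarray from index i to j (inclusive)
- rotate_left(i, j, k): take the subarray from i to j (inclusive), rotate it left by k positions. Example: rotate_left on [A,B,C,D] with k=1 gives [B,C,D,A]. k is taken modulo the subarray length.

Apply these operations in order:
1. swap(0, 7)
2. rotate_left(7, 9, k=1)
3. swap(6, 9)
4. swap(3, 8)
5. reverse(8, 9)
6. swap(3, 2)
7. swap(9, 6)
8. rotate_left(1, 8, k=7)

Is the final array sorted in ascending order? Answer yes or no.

After 1 (swap(0, 7)): [0, 5, 4, 2, 7, 6, 9, 1, 3, 8]
After 2 (rotate_left(7, 9, k=1)): [0, 5, 4, 2, 7, 6, 9, 3, 8, 1]
After 3 (swap(6, 9)): [0, 5, 4, 2, 7, 6, 1, 3, 8, 9]
After 4 (swap(3, 8)): [0, 5, 4, 8, 7, 6, 1, 3, 2, 9]
After 5 (reverse(8, 9)): [0, 5, 4, 8, 7, 6, 1, 3, 9, 2]
After 6 (swap(3, 2)): [0, 5, 8, 4, 7, 6, 1, 3, 9, 2]
After 7 (swap(9, 6)): [0, 5, 8, 4, 7, 6, 2, 3, 9, 1]
After 8 (rotate_left(1, 8, k=7)): [0, 9, 5, 8, 4, 7, 6, 2, 3, 1]

Answer: no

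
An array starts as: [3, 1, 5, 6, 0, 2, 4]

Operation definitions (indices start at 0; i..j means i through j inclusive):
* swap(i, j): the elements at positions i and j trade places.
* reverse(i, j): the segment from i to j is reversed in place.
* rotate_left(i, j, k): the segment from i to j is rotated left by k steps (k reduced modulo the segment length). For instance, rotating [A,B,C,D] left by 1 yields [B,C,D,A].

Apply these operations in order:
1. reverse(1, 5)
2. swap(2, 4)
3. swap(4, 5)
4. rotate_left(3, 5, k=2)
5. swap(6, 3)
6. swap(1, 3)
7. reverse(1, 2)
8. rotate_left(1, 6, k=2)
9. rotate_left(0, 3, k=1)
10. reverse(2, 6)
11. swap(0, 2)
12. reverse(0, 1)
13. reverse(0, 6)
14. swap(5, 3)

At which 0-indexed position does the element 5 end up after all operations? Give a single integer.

Answer: 5

Derivation:
After 1 (reverse(1, 5)): [3, 2, 0, 6, 5, 1, 4]
After 2 (swap(2, 4)): [3, 2, 5, 6, 0, 1, 4]
After 3 (swap(4, 5)): [3, 2, 5, 6, 1, 0, 4]
After 4 (rotate_left(3, 5, k=2)): [3, 2, 5, 0, 6, 1, 4]
After 5 (swap(6, 3)): [3, 2, 5, 4, 6, 1, 0]
After 6 (swap(1, 3)): [3, 4, 5, 2, 6, 1, 0]
After 7 (reverse(1, 2)): [3, 5, 4, 2, 6, 1, 0]
After 8 (rotate_left(1, 6, k=2)): [3, 2, 6, 1, 0, 5, 4]
After 9 (rotate_left(0, 3, k=1)): [2, 6, 1, 3, 0, 5, 4]
After 10 (reverse(2, 6)): [2, 6, 4, 5, 0, 3, 1]
After 11 (swap(0, 2)): [4, 6, 2, 5, 0, 3, 1]
After 12 (reverse(0, 1)): [6, 4, 2, 5, 0, 3, 1]
After 13 (reverse(0, 6)): [1, 3, 0, 5, 2, 4, 6]
After 14 (swap(5, 3)): [1, 3, 0, 4, 2, 5, 6]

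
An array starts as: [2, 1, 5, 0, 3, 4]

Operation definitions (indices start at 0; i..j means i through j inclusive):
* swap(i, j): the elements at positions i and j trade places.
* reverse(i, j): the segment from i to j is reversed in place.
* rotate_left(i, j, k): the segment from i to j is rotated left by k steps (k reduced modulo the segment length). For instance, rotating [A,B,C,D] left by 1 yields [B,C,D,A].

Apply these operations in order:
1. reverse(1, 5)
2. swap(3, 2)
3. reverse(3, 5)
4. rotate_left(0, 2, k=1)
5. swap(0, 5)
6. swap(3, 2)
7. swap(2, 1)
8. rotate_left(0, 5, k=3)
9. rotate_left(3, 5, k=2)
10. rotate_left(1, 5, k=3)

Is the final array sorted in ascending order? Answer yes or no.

Answer: no

Derivation:
After 1 (reverse(1, 5)): [2, 4, 3, 0, 5, 1]
After 2 (swap(3, 2)): [2, 4, 0, 3, 5, 1]
After 3 (reverse(3, 5)): [2, 4, 0, 1, 5, 3]
After 4 (rotate_left(0, 2, k=1)): [4, 0, 2, 1, 5, 3]
After 5 (swap(0, 5)): [3, 0, 2, 1, 5, 4]
After 6 (swap(3, 2)): [3, 0, 1, 2, 5, 4]
After 7 (swap(2, 1)): [3, 1, 0, 2, 5, 4]
After 8 (rotate_left(0, 5, k=3)): [2, 5, 4, 3, 1, 0]
After 9 (rotate_left(3, 5, k=2)): [2, 5, 4, 0, 3, 1]
After 10 (rotate_left(1, 5, k=3)): [2, 3, 1, 5, 4, 0]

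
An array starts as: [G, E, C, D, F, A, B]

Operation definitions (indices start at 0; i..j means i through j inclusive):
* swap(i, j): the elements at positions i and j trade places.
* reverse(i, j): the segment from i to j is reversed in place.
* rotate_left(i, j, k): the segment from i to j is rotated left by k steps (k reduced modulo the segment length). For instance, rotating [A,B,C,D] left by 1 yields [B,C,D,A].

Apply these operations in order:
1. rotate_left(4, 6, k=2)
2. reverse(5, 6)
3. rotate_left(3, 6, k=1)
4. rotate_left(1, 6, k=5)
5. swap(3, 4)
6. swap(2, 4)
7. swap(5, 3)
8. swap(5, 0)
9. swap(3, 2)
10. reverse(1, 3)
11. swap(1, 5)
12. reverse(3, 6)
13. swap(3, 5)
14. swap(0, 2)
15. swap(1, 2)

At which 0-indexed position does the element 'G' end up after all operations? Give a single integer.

After 1 (rotate_left(4, 6, k=2)): [G, E, C, D, B, F, A]
After 2 (reverse(5, 6)): [G, E, C, D, B, A, F]
After 3 (rotate_left(3, 6, k=1)): [G, E, C, B, A, F, D]
After 4 (rotate_left(1, 6, k=5)): [G, D, E, C, B, A, F]
After 5 (swap(3, 4)): [G, D, E, B, C, A, F]
After 6 (swap(2, 4)): [G, D, C, B, E, A, F]
After 7 (swap(5, 3)): [G, D, C, A, E, B, F]
After 8 (swap(5, 0)): [B, D, C, A, E, G, F]
After 9 (swap(3, 2)): [B, D, A, C, E, G, F]
After 10 (reverse(1, 3)): [B, C, A, D, E, G, F]
After 11 (swap(1, 5)): [B, G, A, D, E, C, F]
After 12 (reverse(3, 6)): [B, G, A, F, C, E, D]
After 13 (swap(3, 5)): [B, G, A, E, C, F, D]
After 14 (swap(0, 2)): [A, G, B, E, C, F, D]
After 15 (swap(1, 2)): [A, B, G, E, C, F, D]

Answer: 2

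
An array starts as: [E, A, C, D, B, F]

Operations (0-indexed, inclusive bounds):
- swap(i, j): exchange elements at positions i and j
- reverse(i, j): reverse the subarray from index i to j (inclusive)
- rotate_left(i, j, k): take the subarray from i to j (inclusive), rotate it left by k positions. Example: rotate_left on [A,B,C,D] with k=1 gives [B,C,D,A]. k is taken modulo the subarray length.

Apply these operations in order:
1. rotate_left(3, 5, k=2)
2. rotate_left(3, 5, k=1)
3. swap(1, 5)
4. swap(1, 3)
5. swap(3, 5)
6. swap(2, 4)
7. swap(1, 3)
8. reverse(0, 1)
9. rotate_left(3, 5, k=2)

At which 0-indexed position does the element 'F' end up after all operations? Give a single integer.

Answer: 3

Derivation:
After 1 (rotate_left(3, 5, k=2)): [E, A, C, F, D, B]
After 2 (rotate_left(3, 5, k=1)): [E, A, C, D, B, F]
After 3 (swap(1, 5)): [E, F, C, D, B, A]
After 4 (swap(1, 3)): [E, D, C, F, B, A]
After 5 (swap(3, 5)): [E, D, C, A, B, F]
After 6 (swap(2, 4)): [E, D, B, A, C, F]
After 7 (swap(1, 3)): [E, A, B, D, C, F]
After 8 (reverse(0, 1)): [A, E, B, D, C, F]
After 9 (rotate_left(3, 5, k=2)): [A, E, B, F, D, C]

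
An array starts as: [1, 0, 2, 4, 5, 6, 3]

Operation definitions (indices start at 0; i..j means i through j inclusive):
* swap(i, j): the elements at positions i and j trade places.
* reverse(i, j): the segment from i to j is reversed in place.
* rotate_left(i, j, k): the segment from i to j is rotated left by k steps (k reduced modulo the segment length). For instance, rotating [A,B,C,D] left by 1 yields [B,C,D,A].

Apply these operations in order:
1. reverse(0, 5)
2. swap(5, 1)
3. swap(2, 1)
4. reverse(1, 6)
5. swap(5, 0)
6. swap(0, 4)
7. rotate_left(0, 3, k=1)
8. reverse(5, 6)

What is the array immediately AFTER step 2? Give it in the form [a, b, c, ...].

After 1 (reverse(0, 5)): [6, 5, 4, 2, 0, 1, 3]
After 2 (swap(5, 1)): [6, 1, 4, 2, 0, 5, 3]

Answer: [6, 1, 4, 2, 0, 5, 3]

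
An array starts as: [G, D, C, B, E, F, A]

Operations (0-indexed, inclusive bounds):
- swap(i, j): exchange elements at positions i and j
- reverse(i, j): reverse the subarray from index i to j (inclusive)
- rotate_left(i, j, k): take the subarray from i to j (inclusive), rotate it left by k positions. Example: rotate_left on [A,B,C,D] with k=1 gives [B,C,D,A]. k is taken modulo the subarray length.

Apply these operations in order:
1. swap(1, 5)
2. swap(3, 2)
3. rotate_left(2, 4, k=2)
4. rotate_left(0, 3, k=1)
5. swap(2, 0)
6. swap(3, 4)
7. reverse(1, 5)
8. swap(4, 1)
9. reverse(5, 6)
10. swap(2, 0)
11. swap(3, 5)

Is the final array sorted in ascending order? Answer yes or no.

After 1 (swap(1, 5)): [G, F, C, B, E, D, A]
After 2 (swap(3, 2)): [G, F, B, C, E, D, A]
After 3 (rotate_left(2, 4, k=2)): [G, F, E, B, C, D, A]
After 4 (rotate_left(0, 3, k=1)): [F, E, B, G, C, D, A]
After 5 (swap(2, 0)): [B, E, F, G, C, D, A]
After 6 (swap(3, 4)): [B, E, F, C, G, D, A]
After 7 (reverse(1, 5)): [B, D, G, C, F, E, A]
After 8 (swap(4, 1)): [B, F, G, C, D, E, A]
After 9 (reverse(5, 6)): [B, F, G, C, D, A, E]
After 10 (swap(2, 0)): [G, F, B, C, D, A, E]
After 11 (swap(3, 5)): [G, F, B, A, D, C, E]

Answer: no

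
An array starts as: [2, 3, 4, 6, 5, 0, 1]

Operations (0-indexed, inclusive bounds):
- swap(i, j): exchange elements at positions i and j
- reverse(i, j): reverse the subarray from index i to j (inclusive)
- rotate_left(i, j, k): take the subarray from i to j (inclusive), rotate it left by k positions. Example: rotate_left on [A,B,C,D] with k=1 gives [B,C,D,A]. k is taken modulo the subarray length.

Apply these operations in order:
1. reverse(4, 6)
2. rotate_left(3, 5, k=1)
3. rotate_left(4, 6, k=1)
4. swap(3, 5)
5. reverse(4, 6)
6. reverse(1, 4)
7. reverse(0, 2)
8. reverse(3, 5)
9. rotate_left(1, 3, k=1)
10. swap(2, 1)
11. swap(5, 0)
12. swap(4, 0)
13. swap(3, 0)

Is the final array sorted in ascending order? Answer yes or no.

Answer: yes

Derivation:
After 1 (reverse(4, 6)): [2, 3, 4, 6, 1, 0, 5]
After 2 (rotate_left(3, 5, k=1)): [2, 3, 4, 1, 0, 6, 5]
After 3 (rotate_left(4, 6, k=1)): [2, 3, 4, 1, 6, 5, 0]
After 4 (swap(3, 5)): [2, 3, 4, 5, 6, 1, 0]
After 5 (reverse(4, 6)): [2, 3, 4, 5, 0, 1, 6]
After 6 (reverse(1, 4)): [2, 0, 5, 4, 3, 1, 6]
After 7 (reverse(0, 2)): [5, 0, 2, 4, 3, 1, 6]
After 8 (reverse(3, 5)): [5, 0, 2, 1, 3, 4, 6]
After 9 (rotate_left(1, 3, k=1)): [5, 2, 1, 0, 3, 4, 6]
After 10 (swap(2, 1)): [5, 1, 2, 0, 3, 4, 6]
After 11 (swap(5, 0)): [4, 1, 2, 0, 3, 5, 6]
After 12 (swap(4, 0)): [3, 1, 2, 0, 4, 5, 6]
After 13 (swap(3, 0)): [0, 1, 2, 3, 4, 5, 6]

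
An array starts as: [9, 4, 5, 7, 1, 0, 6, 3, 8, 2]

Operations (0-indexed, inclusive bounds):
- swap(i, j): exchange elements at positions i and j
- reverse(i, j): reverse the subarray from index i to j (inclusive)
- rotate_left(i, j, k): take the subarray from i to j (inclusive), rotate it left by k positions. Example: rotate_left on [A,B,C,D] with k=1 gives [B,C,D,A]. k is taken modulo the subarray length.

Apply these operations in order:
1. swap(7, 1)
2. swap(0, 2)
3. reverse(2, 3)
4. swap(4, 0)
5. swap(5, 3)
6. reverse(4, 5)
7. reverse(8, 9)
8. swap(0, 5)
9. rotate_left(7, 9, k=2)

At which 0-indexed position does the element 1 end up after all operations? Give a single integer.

After 1 (swap(7, 1)): [9, 3, 5, 7, 1, 0, 6, 4, 8, 2]
After 2 (swap(0, 2)): [5, 3, 9, 7, 1, 0, 6, 4, 8, 2]
After 3 (reverse(2, 3)): [5, 3, 7, 9, 1, 0, 6, 4, 8, 2]
After 4 (swap(4, 0)): [1, 3, 7, 9, 5, 0, 6, 4, 8, 2]
After 5 (swap(5, 3)): [1, 3, 7, 0, 5, 9, 6, 4, 8, 2]
After 6 (reverse(4, 5)): [1, 3, 7, 0, 9, 5, 6, 4, 8, 2]
After 7 (reverse(8, 9)): [1, 3, 7, 0, 9, 5, 6, 4, 2, 8]
After 8 (swap(0, 5)): [5, 3, 7, 0, 9, 1, 6, 4, 2, 8]
After 9 (rotate_left(7, 9, k=2)): [5, 3, 7, 0, 9, 1, 6, 8, 4, 2]

Answer: 5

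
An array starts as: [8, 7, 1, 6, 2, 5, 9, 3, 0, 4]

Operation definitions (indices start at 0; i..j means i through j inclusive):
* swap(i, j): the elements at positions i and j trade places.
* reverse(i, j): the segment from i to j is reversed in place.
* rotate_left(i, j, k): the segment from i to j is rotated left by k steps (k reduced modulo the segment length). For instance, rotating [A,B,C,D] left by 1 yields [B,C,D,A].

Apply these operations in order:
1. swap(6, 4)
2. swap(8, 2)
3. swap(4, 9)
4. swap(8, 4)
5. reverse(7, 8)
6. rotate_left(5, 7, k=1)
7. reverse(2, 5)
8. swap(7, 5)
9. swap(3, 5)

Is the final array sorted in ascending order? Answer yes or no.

Answer: no

Derivation:
After 1 (swap(6, 4)): [8, 7, 1, 6, 9, 5, 2, 3, 0, 4]
After 2 (swap(8, 2)): [8, 7, 0, 6, 9, 5, 2, 3, 1, 4]
After 3 (swap(4, 9)): [8, 7, 0, 6, 4, 5, 2, 3, 1, 9]
After 4 (swap(8, 4)): [8, 7, 0, 6, 1, 5, 2, 3, 4, 9]
After 5 (reverse(7, 8)): [8, 7, 0, 6, 1, 5, 2, 4, 3, 9]
After 6 (rotate_left(5, 7, k=1)): [8, 7, 0, 6, 1, 2, 4, 5, 3, 9]
After 7 (reverse(2, 5)): [8, 7, 2, 1, 6, 0, 4, 5, 3, 9]
After 8 (swap(7, 5)): [8, 7, 2, 1, 6, 5, 4, 0, 3, 9]
After 9 (swap(3, 5)): [8, 7, 2, 5, 6, 1, 4, 0, 3, 9]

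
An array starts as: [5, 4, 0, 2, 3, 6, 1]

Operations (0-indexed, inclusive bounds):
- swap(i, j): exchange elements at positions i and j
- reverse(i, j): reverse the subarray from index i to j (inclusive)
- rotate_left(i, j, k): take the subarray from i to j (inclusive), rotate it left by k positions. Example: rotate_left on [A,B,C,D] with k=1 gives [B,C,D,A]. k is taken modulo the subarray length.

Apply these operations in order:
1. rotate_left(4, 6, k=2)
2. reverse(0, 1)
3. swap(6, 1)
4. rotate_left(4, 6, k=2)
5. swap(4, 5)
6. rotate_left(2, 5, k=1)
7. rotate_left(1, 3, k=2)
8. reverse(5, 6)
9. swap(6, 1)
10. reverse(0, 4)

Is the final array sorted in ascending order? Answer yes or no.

Answer: no

Derivation:
After 1 (rotate_left(4, 6, k=2)): [5, 4, 0, 2, 1, 3, 6]
After 2 (reverse(0, 1)): [4, 5, 0, 2, 1, 3, 6]
After 3 (swap(6, 1)): [4, 6, 0, 2, 1, 3, 5]
After 4 (rotate_left(4, 6, k=2)): [4, 6, 0, 2, 5, 1, 3]
After 5 (swap(4, 5)): [4, 6, 0, 2, 1, 5, 3]
After 6 (rotate_left(2, 5, k=1)): [4, 6, 2, 1, 5, 0, 3]
After 7 (rotate_left(1, 3, k=2)): [4, 1, 6, 2, 5, 0, 3]
After 8 (reverse(5, 6)): [4, 1, 6, 2, 5, 3, 0]
After 9 (swap(6, 1)): [4, 0, 6, 2, 5, 3, 1]
After 10 (reverse(0, 4)): [5, 2, 6, 0, 4, 3, 1]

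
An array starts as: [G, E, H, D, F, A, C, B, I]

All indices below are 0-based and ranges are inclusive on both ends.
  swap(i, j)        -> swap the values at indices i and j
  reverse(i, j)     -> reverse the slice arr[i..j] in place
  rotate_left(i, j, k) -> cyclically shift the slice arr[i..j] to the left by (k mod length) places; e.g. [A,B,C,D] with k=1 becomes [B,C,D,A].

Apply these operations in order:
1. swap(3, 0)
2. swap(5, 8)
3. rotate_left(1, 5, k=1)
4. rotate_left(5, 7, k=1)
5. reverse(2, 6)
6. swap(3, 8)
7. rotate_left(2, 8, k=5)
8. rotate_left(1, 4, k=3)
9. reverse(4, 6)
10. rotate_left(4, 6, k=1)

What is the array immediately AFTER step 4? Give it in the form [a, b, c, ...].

After 1 (swap(3, 0)): [D, E, H, G, F, A, C, B, I]
After 2 (swap(5, 8)): [D, E, H, G, F, I, C, B, A]
After 3 (rotate_left(1, 5, k=1)): [D, H, G, F, I, E, C, B, A]
After 4 (rotate_left(5, 7, k=1)): [D, H, G, F, I, C, B, E, A]

Answer: [D, H, G, F, I, C, B, E, A]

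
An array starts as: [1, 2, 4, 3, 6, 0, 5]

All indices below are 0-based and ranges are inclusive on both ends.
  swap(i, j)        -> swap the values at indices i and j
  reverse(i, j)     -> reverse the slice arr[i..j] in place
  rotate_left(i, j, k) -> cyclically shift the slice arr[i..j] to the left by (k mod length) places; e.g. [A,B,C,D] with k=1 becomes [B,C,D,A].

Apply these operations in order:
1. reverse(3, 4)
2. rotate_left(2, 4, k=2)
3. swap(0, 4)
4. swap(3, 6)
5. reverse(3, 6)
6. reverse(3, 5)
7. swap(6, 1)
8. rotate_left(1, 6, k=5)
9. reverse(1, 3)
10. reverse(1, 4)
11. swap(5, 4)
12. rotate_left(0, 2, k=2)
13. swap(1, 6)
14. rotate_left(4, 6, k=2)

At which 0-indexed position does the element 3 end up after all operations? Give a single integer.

Answer: 6

Derivation:
After 1 (reverse(3, 4)): [1, 2, 4, 6, 3, 0, 5]
After 2 (rotate_left(2, 4, k=2)): [1, 2, 3, 4, 6, 0, 5]
After 3 (swap(0, 4)): [6, 2, 3, 4, 1, 0, 5]
After 4 (swap(3, 6)): [6, 2, 3, 5, 1, 0, 4]
After 5 (reverse(3, 6)): [6, 2, 3, 4, 0, 1, 5]
After 6 (reverse(3, 5)): [6, 2, 3, 1, 0, 4, 5]
After 7 (swap(6, 1)): [6, 5, 3, 1, 0, 4, 2]
After 8 (rotate_left(1, 6, k=5)): [6, 2, 5, 3, 1, 0, 4]
After 9 (reverse(1, 3)): [6, 3, 5, 2, 1, 0, 4]
After 10 (reverse(1, 4)): [6, 1, 2, 5, 3, 0, 4]
After 11 (swap(5, 4)): [6, 1, 2, 5, 0, 3, 4]
After 12 (rotate_left(0, 2, k=2)): [2, 6, 1, 5, 0, 3, 4]
After 13 (swap(1, 6)): [2, 4, 1, 5, 0, 3, 6]
After 14 (rotate_left(4, 6, k=2)): [2, 4, 1, 5, 6, 0, 3]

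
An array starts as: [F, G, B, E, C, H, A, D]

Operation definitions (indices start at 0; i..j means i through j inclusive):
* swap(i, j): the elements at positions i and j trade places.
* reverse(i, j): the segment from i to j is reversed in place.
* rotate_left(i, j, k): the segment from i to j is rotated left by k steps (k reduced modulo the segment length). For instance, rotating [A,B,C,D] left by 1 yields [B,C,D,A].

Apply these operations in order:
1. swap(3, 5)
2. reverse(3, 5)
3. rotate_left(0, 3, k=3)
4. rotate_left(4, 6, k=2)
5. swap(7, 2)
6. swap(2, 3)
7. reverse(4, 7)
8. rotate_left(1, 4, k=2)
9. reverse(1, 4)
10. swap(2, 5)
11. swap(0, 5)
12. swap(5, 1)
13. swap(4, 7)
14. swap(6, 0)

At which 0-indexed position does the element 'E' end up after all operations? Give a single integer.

After 1 (swap(3, 5)): [F, G, B, H, C, E, A, D]
After 2 (reverse(3, 5)): [F, G, B, E, C, H, A, D]
After 3 (rotate_left(0, 3, k=3)): [E, F, G, B, C, H, A, D]
After 4 (rotate_left(4, 6, k=2)): [E, F, G, B, A, C, H, D]
After 5 (swap(7, 2)): [E, F, D, B, A, C, H, G]
After 6 (swap(2, 3)): [E, F, B, D, A, C, H, G]
After 7 (reverse(4, 7)): [E, F, B, D, G, H, C, A]
After 8 (rotate_left(1, 4, k=2)): [E, D, G, F, B, H, C, A]
After 9 (reverse(1, 4)): [E, B, F, G, D, H, C, A]
After 10 (swap(2, 5)): [E, B, H, G, D, F, C, A]
After 11 (swap(0, 5)): [F, B, H, G, D, E, C, A]
After 12 (swap(5, 1)): [F, E, H, G, D, B, C, A]
After 13 (swap(4, 7)): [F, E, H, G, A, B, C, D]
After 14 (swap(6, 0)): [C, E, H, G, A, B, F, D]

Answer: 1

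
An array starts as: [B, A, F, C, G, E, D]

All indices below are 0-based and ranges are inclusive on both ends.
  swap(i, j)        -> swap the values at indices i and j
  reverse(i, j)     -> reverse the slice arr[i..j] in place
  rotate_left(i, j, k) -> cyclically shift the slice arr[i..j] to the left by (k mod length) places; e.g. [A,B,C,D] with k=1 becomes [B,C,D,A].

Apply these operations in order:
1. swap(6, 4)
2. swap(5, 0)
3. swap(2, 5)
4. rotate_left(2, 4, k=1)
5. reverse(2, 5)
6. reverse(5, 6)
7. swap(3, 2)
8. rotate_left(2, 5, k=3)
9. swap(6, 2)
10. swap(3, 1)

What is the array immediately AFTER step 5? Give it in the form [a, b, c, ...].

After 1 (swap(6, 4)): [B, A, F, C, D, E, G]
After 2 (swap(5, 0)): [E, A, F, C, D, B, G]
After 3 (swap(2, 5)): [E, A, B, C, D, F, G]
After 4 (rotate_left(2, 4, k=1)): [E, A, C, D, B, F, G]
After 5 (reverse(2, 5)): [E, A, F, B, D, C, G]

Answer: [E, A, F, B, D, C, G]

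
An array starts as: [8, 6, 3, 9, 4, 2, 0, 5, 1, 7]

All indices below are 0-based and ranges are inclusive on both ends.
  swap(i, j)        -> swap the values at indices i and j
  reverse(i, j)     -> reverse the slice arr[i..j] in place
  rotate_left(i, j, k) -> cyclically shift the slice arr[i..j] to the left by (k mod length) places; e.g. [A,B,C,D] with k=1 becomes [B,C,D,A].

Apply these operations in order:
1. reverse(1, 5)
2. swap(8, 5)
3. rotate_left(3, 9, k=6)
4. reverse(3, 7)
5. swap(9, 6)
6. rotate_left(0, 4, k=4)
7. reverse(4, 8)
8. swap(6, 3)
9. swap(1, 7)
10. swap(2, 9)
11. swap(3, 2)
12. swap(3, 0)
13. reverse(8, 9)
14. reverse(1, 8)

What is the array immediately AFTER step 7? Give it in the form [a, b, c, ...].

Answer: [1, 8, 2, 4, 5, 7, 6, 3, 0, 9]

Derivation:
After 1 (reverse(1, 5)): [8, 2, 4, 9, 3, 6, 0, 5, 1, 7]
After 2 (swap(8, 5)): [8, 2, 4, 9, 3, 1, 0, 5, 6, 7]
After 3 (rotate_left(3, 9, k=6)): [8, 2, 4, 7, 9, 3, 1, 0, 5, 6]
After 4 (reverse(3, 7)): [8, 2, 4, 0, 1, 3, 9, 7, 5, 6]
After 5 (swap(9, 6)): [8, 2, 4, 0, 1, 3, 6, 7, 5, 9]
After 6 (rotate_left(0, 4, k=4)): [1, 8, 2, 4, 0, 3, 6, 7, 5, 9]
After 7 (reverse(4, 8)): [1, 8, 2, 4, 5, 7, 6, 3, 0, 9]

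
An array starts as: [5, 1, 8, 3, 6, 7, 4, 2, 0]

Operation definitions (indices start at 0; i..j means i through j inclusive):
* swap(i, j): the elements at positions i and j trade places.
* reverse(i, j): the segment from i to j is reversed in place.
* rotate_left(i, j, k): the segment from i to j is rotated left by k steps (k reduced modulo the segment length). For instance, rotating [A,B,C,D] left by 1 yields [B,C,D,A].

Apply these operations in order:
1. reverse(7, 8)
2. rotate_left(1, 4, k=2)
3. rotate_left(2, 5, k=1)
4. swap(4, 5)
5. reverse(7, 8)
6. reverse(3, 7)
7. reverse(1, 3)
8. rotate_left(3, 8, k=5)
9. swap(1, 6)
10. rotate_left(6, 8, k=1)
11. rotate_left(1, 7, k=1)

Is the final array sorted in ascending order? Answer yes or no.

After 1 (reverse(7, 8)): [5, 1, 8, 3, 6, 7, 4, 0, 2]
After 2 (rotate_left(1, 4, k=2)): [5, 3, 6, 1, 8, 7, 4, 0, 2]
After 3 (rotate_left(2, 5, k=1)): [5, 3, 1, 8, 7, 6, 4, 0, 2]
After 4 (swap(4, 5)): [5, 3, 1, 8, 6, 7, 4, 0, 2]
After 5 (reverse(7, 8)): [5, 3, 1, 8, 6, 7, 4, 2, 0]
After 6 (reverse(3, 7)): [5, 3, 1, 2, 4, 7, 6, 8, 0]
After 7 (reverse(1, 3)): [5, 2, 1, 3, 4, 7, 6, 8, 0]
After 8 (rotate_left(3, 8, k=5)): [5, 2, 1, 0, 3, 4, 7, 6, 8]
After 9 (swap(1, 6)): [5, 7, 1, 0, 3, 4, 2, 6, 8]
After 10 (rotate_left(6, 8, k=1)): [5, 7, 1, 0, 3, 4, 6, 8, 2]
After 11 (rotate_left(1, 7, k=1)): [5, 1, 0, 3, 4, 6, 8, 7, 2]

Answer: no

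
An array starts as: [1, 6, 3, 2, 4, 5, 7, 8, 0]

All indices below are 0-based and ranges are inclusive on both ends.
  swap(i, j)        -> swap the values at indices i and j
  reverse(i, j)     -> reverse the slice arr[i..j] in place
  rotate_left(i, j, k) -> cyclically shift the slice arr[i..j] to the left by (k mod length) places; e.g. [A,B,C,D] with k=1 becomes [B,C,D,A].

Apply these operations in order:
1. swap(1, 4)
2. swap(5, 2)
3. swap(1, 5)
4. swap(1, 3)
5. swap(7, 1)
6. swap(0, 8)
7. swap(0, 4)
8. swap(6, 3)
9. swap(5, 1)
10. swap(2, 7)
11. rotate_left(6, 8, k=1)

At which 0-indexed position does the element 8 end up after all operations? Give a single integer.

Answer: 5

Derivation:
After 1 (swap(1, 4)): [1, 4, 3, 2, 6, 5, 7, 8, 0]
After 2 (swap(5, 2)): [1, 4, 5, 2, 6, 3, 7, 8, 0]
After 3 (swap(1, 5)): [1, 3, 5, 2, 6, 4, 7, 8, 0]
After 4 (swap(1, 3)): [1, 2, 5, 3, 6, 4, 7, 8, 0]
After 5 (swap(7, 1)): [1, 8, 5, 3, 6, 4, 7, 2, 0]
After 6 (swap(0, 8)): [0, 8, 5, 3, 6, 4, 7, 2, 1]
After 7 (swap(0, 4)): [6, 8, 5, 3, 0, 4, 7, 2, 1]
After 8 (swap(6, 3)): [6, 8, 5, 7, 0, 4, 3, 2, 1]
After 9 (swap(5, 1)): [6, 4, 5, 7, 0, 8, 3, 2, 1]
After 10 (swap(2, 7)): [6, 4, 2, 7, 0, 8, 3, 5, 1]
After 11 (rotate_left(6, 8, k=1)): [6, 4, 2, 7, 0, 8, 5, 1, 3]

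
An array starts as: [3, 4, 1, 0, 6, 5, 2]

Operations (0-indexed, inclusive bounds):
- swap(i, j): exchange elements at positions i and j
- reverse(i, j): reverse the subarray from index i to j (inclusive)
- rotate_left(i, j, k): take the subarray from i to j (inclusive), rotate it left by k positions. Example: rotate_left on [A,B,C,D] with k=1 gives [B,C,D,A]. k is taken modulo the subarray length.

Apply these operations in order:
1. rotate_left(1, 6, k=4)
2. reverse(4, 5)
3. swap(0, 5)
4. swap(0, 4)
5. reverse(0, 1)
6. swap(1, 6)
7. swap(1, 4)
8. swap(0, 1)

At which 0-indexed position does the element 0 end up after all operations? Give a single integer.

After 1 (rotate_left(1, 6, k=4)): [3, 5, 2, 4, 1, 0, 6]
After 2 (reverse(4, 5)): [3, 5, 2, 4, 0, 1, 6]
After 3 (swap(0, 5)): [1, 5, 2, 4, 0, 3, 6]
After 4 (swap(0, 4)): [0, 5, 2, 4, 1, 3, 6]
After 5 (reverse(0, 1)): [5, 0, 2, 4, 1, 3, 6]
After 6 (swap(1, 6)): [5, 6, 2, 4, 1, 3, 0]
After 7 (swap(1, 4)): [5, 1, 2, 4, 6, 3, 0]
After 8 (swap(0, 1)): [1, 5, 2, 4, 6, 3, 0]

Answer: 6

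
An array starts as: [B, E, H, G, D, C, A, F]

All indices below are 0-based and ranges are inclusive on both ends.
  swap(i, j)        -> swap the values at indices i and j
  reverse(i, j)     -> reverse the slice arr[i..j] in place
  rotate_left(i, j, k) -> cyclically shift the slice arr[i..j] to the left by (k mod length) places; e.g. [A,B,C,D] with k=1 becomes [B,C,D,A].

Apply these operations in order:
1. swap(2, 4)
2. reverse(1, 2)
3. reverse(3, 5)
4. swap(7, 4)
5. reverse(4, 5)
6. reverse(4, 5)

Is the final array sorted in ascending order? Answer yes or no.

Answer: no

Derivation:
After 1 (swap(2, 4)): [B, E, D, G, H, C, A, F]
After 2 (reverse(1, 2)): [B, D, E, G, H, C, A, F]
After 3 (reverse(3, 5)): [B, D, E, C, H, G, A, F]
After 4 (swap(7, 4)): [B, D, E, C, F, G, A, H]
After 5 (reverse(4, 5)): [B, D, E, C, G, F, A, H]
After 6 (reverse(4, 5)): [B, D, E, C, F, G, A, H]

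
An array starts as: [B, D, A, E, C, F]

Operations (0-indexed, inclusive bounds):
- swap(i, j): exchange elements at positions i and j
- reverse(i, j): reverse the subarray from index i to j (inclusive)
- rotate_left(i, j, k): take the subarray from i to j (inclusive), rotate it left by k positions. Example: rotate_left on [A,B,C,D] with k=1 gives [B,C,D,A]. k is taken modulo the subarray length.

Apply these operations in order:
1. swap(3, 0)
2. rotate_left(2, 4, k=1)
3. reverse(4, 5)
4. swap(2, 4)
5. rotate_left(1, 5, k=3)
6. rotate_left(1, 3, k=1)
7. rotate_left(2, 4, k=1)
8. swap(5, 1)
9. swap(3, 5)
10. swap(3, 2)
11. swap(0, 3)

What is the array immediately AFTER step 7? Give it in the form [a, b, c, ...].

After 1 (swap(3, 0)): [E, D, A, B, C, F]
After 2 (rotate_left(2, 4, k=1)): [E, D, B, C, A, F]
After 3 (reverse(4, 5)): [E, D, B, C, F, A]
After 4 (swap(2, 4)): [E, D, F, C, B, A]
After 5 (rotate_left(1, 5, k=3)): [E, B, A, D, F, C]
After 6 (rotate_left(1, 3, k=1)): [E, A, D, B, F, C]
After 7 (rotate_left(2, 4, k=1)): [E, A, B, F, D, C]

Answer: [E, A, B, F, D, C]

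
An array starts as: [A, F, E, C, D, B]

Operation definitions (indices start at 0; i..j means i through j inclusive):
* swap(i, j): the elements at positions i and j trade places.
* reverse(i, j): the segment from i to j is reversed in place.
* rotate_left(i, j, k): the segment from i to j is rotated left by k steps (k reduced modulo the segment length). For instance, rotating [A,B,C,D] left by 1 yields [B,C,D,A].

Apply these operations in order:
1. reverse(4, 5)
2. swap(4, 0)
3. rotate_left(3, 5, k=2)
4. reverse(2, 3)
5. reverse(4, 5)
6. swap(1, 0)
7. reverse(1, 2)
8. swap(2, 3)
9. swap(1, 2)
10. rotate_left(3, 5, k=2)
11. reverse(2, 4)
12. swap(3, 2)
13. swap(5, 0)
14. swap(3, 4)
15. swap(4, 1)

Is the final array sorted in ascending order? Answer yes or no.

Answer: yes

Derivation:
After 1 (reverse(4, 5)): [A, F, E, C, B, D]
After 2 (swap(4, 0)): [B, F, E, C, A, D]
After 3 (rotate_left(3, 5, k=2)): [B, F, E, D, C, A]
After 4 (reverse(2, 3)): [B, F, D, E, C, A]
After 5 (reverse(4, 5)): [B, F, D, E, A, C]
After 6 (swap(1, 0)): [F, B, D, E, A, C]
After 7 (reverse(1, 2)): [F, D, B, E, A, C]
After 8 (swap(2, 3)): [F, D, E, B, A, C]
After 9 (swap(1, 2)): [F, E, D, B, A, C]
After 10 (rotate_left(3, 5, k=2)): [F, E, D, C, B, A]
After 11 (reverse(2, 4)): [F, E, B, C, D, A]
After 12 (swap(3, 2)): [F, E, C, B, D, A]
After 13 (swap(5, 0)): [A, E, C, B, D, F]
After 14 (swap(3, 4)): [A, E, C, D, B, F]
After 15 (swap(4, 1)): [A, B, C, D, E, F]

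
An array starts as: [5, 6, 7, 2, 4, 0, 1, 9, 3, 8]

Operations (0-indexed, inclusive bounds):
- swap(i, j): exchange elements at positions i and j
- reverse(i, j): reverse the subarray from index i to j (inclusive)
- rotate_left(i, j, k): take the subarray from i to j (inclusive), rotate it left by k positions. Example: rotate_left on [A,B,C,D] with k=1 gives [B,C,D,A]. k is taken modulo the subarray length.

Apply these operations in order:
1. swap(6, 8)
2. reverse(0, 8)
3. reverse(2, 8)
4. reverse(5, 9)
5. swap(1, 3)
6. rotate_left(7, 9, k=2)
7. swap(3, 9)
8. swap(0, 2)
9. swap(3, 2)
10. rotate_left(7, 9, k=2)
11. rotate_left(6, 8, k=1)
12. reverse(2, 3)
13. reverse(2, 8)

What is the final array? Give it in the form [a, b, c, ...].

After 1 (swap(6, 8)): [5, 6, 7, 2, 4, 0, 3, 9, 1, 8]
After 2 (reverse(0, 8)): [1, 9, 3, 0, 4, 2, 7, 6, 5, 8]
After 3 (reverse(2, 8)): [1, 9, 5, 6, 7, 2, 4, 0, 3, 8]
After 4 (reverse(5, 9)): [1, 9, 5, 6, 7, 8, 3, 0, 4, 2]
After 5 (swap(1, 3)): [1, 6, 5, 9, 7, 8, 3, 0, 4, 2]
After 6 (rotate_left(7, 9, k=2)): [1, 6, 5, 9, 7, 8, 3, 2, 0, 4]
After 7 (swap(3, 9)): [1, 6, 5, 4, 7, 8, 3, 2, 0, 9]
After 8 (swap(0, 2)): [5, 6, 1, 4, 7, 8, 3, 2, 0, 9]
After 9 (swap(3, 2)): [5, 6, 4, 1, 7, 8, 3, 2, 0, 9]
After 10 (rotate_left(7, 9, k=2)): [5, 6, 4, 1, 7, 8, 3, 9, 2, 0]
After 11 (rotate_left(6, 8, k=1)): [5, 6, 4, 1, 7, 8, 9, 2, 3, 0]
After 12 (reverse(2, 3)): [5, 6, 1, 4, 7, 8, 9, 2, 3, 0]
After 13 (reverse(2, 8)): [5, 6, 3, 2, 9, 8, 7, 4, 1, 0]

Answer: [5, 6, 3, 2, 9, 8, 7, 4, 1, 0]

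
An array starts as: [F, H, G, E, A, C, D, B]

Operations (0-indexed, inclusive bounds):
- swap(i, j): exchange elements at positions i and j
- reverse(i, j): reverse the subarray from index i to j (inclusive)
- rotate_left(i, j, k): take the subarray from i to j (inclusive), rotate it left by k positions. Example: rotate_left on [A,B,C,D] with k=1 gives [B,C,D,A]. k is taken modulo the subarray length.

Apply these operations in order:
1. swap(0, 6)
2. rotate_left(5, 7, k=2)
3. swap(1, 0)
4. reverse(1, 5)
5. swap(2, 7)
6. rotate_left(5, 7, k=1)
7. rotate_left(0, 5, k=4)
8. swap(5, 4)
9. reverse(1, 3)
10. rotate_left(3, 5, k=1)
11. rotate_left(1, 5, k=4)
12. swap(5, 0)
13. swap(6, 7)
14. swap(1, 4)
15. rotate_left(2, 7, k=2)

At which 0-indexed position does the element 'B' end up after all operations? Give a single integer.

Answer: 6

Derivation:
After 1 (swap(0, 6)): [D, H, G, E, A, C, F, B]
After 2 (rotate_left(5, 7, k=2)): [D, H, G, E, A, B, C, F]
After 3 (swap(1, 0)): [H, D, G, E, A, B, C, F]
After 4 (reverse(1, 5)): [H, B, A, E, G, D, C, F]
After 5 (swap(2, 7)): [H, B, F, E, G, D, C, A]
After 6 (rotate_left(5, 7, k=1)): [H, B, F, E, G, C, A, D]
After 7 (rotate_left(0, 5, k=4)): [G, C, H, B, F, E, A, D]
After 8 (swap(5, 4)): [G, C, H, B, E, F, A, D]
After 9 (reverse(1, 3)): [G, B, H, C, E, F, A, D]
After 10 (rotate_left(3, 5, k=1)): [G, B, H, E, F, C, A, D]
After 11 (rotate_left(1, 5, k=4)): [G, C, B, H, E, F, A, D]
After 12 (swap(5, 0)): [F, C, B, H, E, G, A, D]
After 13 (swap(6, 7)): [F, C, B, H, E, G, D, A]
After 14 (swap(1, 4)): [F, E, B, H, C, G, D, A]
After 15 (rotate_left(2, 7, k=2)): [F, E, C, G, D, A, B, H]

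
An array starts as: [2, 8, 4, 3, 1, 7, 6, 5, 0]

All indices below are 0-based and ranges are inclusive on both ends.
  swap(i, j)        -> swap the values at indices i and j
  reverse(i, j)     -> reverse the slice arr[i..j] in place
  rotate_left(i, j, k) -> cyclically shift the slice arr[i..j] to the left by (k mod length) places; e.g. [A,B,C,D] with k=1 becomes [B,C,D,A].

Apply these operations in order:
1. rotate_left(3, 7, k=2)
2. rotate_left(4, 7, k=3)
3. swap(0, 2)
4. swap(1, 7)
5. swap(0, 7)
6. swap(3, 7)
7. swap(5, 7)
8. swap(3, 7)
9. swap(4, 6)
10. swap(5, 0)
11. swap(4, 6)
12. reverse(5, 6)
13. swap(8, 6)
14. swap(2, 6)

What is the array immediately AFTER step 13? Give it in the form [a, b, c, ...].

Answer: [7, 3, 2, 6, 1, 5, 0, 4, 8]

Derivation:
After 1 (rotate_left(3, 7, k=2)): [2, 8, 4, 7, 6, 5, 3, 1, 0]
After 2 (rotate_left(4, 7, k=3)): [2, 8, 4, 7, 1, 6, 5, 3, 0]
After 3 (swap(0, 2)): [4, 8, 2, 7, 1, 6, 5, 3, 0]
After 4 (swap(1, 7)): [4, 3, 2, 7, 1, 6, 5, 8, 0]
After 5 (swap(0, 7)): [8, 3, 2, 7, 1, 6, 5, 4, 0]
After 6 (swap(3, 7)): [8, 3, 2, 4, 1, 6, 5, 7, 0]
After 7 (swap(5, 7)): [8, 3, 2, 4, 1, 7, 5, 6, 0]
After 8 (swap(3, 7)): [8, 3, 2, 6, 1, 7, 5, 4, 0]
After 9 (swap(4, 6)): [8, 3, 2, 6, 5, 7, 1, 4, 0]
After 10 (swap(5, 0)): [7, 3, 2, 6, 5, 8, 1, 4, 0]
After 11 (swap(4, 6)): [7, 3, 2, 6, 1, 8, 5, 4, 0]
After 12 (reverse(5, 6)): [7, 3, 2, 6, 1, 5, 8, 4, 0]
After 13 (swap(8, 6)): [7, 3, 2, 6, 1, 5, 0, 4, 8]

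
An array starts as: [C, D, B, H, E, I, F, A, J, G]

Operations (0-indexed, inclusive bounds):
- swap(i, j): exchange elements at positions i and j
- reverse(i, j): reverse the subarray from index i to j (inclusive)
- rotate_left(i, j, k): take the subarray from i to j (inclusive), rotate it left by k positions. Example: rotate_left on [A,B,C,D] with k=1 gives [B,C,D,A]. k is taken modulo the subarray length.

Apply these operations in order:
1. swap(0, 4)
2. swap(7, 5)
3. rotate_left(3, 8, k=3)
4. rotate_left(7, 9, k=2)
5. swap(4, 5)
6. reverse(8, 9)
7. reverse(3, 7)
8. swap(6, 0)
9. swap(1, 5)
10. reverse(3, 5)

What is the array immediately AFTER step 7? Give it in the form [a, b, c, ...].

Answer: [E, D, B, G, H, I, J, F, A, C]

Derivation:
After 1 (swap(0, 4)): [E, D, B, H, C, I, F, A, J, G]
After 2 (swap(7, 5)): [E, D, B, H, C, A, F, I, J, G]
After 3 (rotate_left(3, 8, k=3)): [E, D, B, F, I, J, H, C, A, G]
After 4 (rotate_left(7, 9, k=2)): [E, D, B, F, I, J, H, G, C, A]
After 5 (swap(4, 5)): [E, D, B, F, J, I, H, G, C, A]
After 6 (reverse(8, 9)): [E, D, B, F, J, I, H, G, A, C]
After 7 (reverse(3, 7)): [E, D, B, G, H, I, J, F, A, C]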